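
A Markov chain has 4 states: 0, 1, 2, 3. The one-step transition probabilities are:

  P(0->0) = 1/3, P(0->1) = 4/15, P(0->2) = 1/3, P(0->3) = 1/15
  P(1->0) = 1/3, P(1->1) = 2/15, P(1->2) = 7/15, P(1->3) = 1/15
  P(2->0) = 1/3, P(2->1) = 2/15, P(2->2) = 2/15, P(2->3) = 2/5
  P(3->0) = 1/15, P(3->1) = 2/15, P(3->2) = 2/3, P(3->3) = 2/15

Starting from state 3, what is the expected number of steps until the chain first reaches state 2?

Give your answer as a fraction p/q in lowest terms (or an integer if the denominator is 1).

Let h_i = expected steps to first reach 2 from state i.
Boundary: h_2 = 0.
First-step equations for the other states:
  h_0 = 1 + 1/3*h_0 + 4/15*h_1 + 1/3*h_2 + 1/15*h_3
  h_1 = 1 + 1/3*h_0 + 2/15*h_1 + 7/15*h_2 + 1/15*h_3
  h_3 = 1 + 1/15*h_0 + 2/15*h_1 + 2/3*h_2 + 2/15*h_3

Substituting h_2 = 0 and rearranging gives the linear system (I - Q) h = 1:
  [2/3, -4/15, -1/15] . (h_0, h_1, h_3) = 1
  [-1/3, 13/15, -1/15] . (h_0, h_1, h_3) = 1
  [-1/15, -2/15, 13/15] . (h_0, h_1, h_3) = 1

Solving yields:
  h_0 = 1190/461
  h_1 = 1050/461
  h_3 = 785/461

Starting state is 3, so the expected hitting time is h_3 = 785/461.

Answer: 785/461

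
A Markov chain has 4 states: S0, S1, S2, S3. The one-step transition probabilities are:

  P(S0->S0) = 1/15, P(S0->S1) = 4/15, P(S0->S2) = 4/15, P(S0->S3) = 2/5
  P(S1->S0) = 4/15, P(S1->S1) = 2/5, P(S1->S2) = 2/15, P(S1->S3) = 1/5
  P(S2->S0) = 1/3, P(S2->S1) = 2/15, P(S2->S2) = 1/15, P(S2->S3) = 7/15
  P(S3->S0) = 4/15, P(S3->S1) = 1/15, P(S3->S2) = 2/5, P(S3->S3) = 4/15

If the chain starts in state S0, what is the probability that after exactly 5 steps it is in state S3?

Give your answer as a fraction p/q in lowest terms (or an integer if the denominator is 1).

Answer: 674/2025

Derivation:
Computing P^5 by repeated multiplication:
P^1 =
  S0: [1/15, 4/15, 4/15, 2/5]
  S1: [4/15, 2/5, 2/15, 1/5]
  S2: [1/3, 2/15, 1/15, 7/15]
  S3: [4/15, 1/15, 2/5, 4/15]
P^2 =
  S0: [61/225, 14/75, 52/225, 14/45]
  S1: [2/9, 59/225, 16/75, 68/225]
  S2: [46/225, 41/225, 67/225, 71/225]
  S3: [6/25, 38/225, 16/75, 17/45]
P^3 =
  S0: [769/3375, 134/675, 32/135, 1136/3375]
  S1: [266/1125, 718/3375, 86/375, 217/675]
  S2: [829/3375, 127/675, 253/1125, 128/375]
  S3: [262/1125, 5/27, 34/135, 1114/3375]
P^4 =
  S0: [11993/50625, 9832/50625, 12032/50625, 16768/50625]
  S1: [88/375, 10133/50625, 11912/50625, 668/2025]
  S2: [436/1875, 9796/50625, 12257/50625, 224/675]
  S3: [11992/50625, 3236/16875, 3976/16875, 16997/50625]
P^5 =
  S0: [178553/759375, 147796/759375, 60092/253125, 674/2025]
  S1: [178772/759375, 16538/84375, 59966/253125, 251863/759375]
  S2: [179441/759375, 147178/759375, 179737/759375, 253019/759375]
  S3: [19828/84375, 5447/28125, 181294/759375, 50512/151875]

(P^5)[S0 -> S3] = 674/2025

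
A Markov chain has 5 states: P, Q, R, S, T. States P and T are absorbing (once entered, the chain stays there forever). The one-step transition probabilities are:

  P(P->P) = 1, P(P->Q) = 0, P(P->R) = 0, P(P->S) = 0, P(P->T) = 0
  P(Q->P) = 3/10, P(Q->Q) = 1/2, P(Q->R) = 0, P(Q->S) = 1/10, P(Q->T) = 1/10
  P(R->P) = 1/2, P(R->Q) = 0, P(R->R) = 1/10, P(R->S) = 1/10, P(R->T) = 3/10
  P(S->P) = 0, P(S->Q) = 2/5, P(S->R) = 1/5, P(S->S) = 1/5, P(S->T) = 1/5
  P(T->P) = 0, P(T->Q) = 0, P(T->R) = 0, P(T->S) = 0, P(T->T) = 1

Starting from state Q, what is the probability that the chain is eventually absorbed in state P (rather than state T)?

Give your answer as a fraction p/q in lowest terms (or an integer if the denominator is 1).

Let a_i = P(absorbed in P | start in state i).
Boundary conditions: a_P = 1, a_T = 0.
For each transient state i, a_i = sum_j P(i->j) * a_j:
  a_Q = 3/10*a_P + 1/2*a_Q + 0*a_R + 1/10*a_S + 1/10*a_T
  a_R = 1/2*a_P + 0*a_Q + 1/10*a_R + 1/10*a_S + 3/10*a_T
  a_S = 0*a_P + 2/5*a_Q + 1/5*a_R + 1/5*a_S + 1/5*a_T

Substituting a_P = 1 and a_T = 0, rearrange to (I - Q) a = r where r[i] = P(i -> P):
  [1/2, 0, -1/10] . (a_Q, a_R, a_S) = 3/10
  [0, 9/10, -1/10] . (a_Q, a_R, a_S) = 1/2
  [-2/5, -1/5, 4/5] . (a_Q, a_R, a_S) = 0

Solving yields:
  a_Q = 110/157
  a_R = 96/157
  a_S = 79/157

Starting state is Q, so the absorption probability is a_Q = 110/157.

Answer: 110/157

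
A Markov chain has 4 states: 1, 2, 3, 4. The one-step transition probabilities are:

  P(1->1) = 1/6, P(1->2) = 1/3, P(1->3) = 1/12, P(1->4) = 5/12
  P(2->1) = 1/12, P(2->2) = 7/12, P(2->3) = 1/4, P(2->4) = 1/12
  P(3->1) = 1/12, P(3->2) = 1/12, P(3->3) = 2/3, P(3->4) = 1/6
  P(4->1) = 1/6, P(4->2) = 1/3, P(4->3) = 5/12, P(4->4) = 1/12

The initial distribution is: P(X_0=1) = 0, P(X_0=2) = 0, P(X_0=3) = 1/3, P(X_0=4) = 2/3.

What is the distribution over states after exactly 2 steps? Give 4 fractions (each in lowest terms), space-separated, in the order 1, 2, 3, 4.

Propagating the distribution step by step (d_{t+1} = d_t * P):
d_0 = (1=0, 2=0, 3=1/3, 4=2/3)
  d_1[1] = 0*1/6 + 0*1/12 + 1/3*1/12 + 2/3*1/6 = 5/36
  d_1[2] = 0*1/3 + 0*7/12 + 1/3*1/12 + 2/3*1/3 = 1/4
  d_1[3] = 0*1/12 + 0*1/4 + 1/3*2/3 + 2/3*5/12 = 1/2
  d_1[4] = 0*5/12 + 0*1/12 + 1/3*1/6 + 2/3*1/12 = 1/9
d_1 = (1=5/36, 2=1/4, 3=1/2, 4=1/9)
  d_2[1] = 5/36*1/6 + 1/4*1/12 + 1/2*1/12 + 1/9*1/6 = 5/48
  d_2[2] = 5/36*1/3 + 1/4*7/12 + 1/2*1/12 + 1/9*1/3 = 13/48
  d_2[3] = 5/36*1/12 + 1/4*1/4 + 1/2*2/3 + 1/9*5/12 = 49/108
  d_2[4] = 5/36*5/12 + 1/4*1/12 + 1/2*1/6 + 1/9*1/12 = 37/216
d_2 = (1=5/48, 2=13/48, 3=49/108, 4=37/216)

Answer: 5/48 13/48 49/108 37/216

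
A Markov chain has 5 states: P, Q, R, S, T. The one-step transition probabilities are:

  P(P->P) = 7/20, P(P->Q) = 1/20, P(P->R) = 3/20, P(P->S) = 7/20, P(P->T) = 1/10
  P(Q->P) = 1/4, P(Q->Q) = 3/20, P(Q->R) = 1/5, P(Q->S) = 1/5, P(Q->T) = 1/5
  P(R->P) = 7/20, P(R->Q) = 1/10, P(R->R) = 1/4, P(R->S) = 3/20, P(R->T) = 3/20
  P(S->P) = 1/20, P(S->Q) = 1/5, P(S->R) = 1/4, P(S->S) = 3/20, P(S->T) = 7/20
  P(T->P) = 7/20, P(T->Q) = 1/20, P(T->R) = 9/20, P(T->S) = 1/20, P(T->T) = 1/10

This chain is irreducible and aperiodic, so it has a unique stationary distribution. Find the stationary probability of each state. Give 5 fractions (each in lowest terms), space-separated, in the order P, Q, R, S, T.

Answer: 6038/21447 2185/21447 3589/14298 8333/42894 3674/21447

Derivation:
The stationary distribution satisfies pi = pi * P, i.e.:
  pi_P = 7/20*pi_P + 1/4*pi_Q + 7/20*pi_R + 1/20*pi_S + 7/20*pi_T
  pi_Q = 1/20*pi_P + 3/20*pi_Q + 1/10*pi_R + 1/5*pi_S + 1/20*pi_T
  pi_R = 3/20*pi_P + 1/5*pi_Q + 1/4*pi_R + 1/4*pi_S + 9/20*pi_T
  pi_S = 7/20*pi_P + 1/5*pi_Q + 3/20*pi_R + 3/20*pi_S + 1/20*pi_T
  pi_T = 1/10*pi_P + 1/5*pi_Q + 3/20*pi_R + 7/20*pi_S + 1/10*pi_T
with normalization: pi_P + pi_Q + pi_R + pi_S + pi_T = 1.

Using the first 4 balance equations plus normalization, the linear system A*pi = b is:
  [-13/20, 1/4, 7/20, 1/20, 7/20] . pi = 0
  [1/20, -17/20, 1/10, 1/5, 1/20] . pi = 0
  [3/20, 1/5, -3/4, 1/4, 9/20] . pi = 0
  [7/20, 1/5, 3/20, -17/20, 1/20] . pi = 0
  [1, 1, 1, 1, 1] . pi = 1

Solving yields:
  pi_P = 6038/21447
  pi_Q = 2185/21447
  pi_R = 3589/14298
  pi_S = 8333/42894
  pi_T = 3674/21447

Verification (pi * P):
  6038/21447*7/20 + 2185/21447*1/4 + 3589/14298*7/20 + 8333/42894*1/20 + 3674/21447*7/20 = 6038/21447 = pi_P  (ok)
  6038/21447*1/20 + 2185/21447*3/20 + 3589/14298*1/10 + 8333/42894*1/5 + 3674/21447*1/20 = 2185/21447 = pi_Q  (ok)
  6038/21447*3/20 + 2185/21447*1/5 + 3589/14298*1/4 + 8333/42894*1/4 + 3674/21447*9/20 = 3589/14298 = pi_R  (ok)
  6038/21447*7/20 + 2185/21447*1/5 + 3589/14298*3/20 + 8333/42894*3/20 + 3674/21447*1/20 = 8333/42894 = pi_S  (ok)
  6038/21447*1/10 + 2185/21447*1/5 + 3589/14298*3/20 + 8333/42894*7/20 + 3674/21447*1/10 = 3674/21447 = pi_T  (ok)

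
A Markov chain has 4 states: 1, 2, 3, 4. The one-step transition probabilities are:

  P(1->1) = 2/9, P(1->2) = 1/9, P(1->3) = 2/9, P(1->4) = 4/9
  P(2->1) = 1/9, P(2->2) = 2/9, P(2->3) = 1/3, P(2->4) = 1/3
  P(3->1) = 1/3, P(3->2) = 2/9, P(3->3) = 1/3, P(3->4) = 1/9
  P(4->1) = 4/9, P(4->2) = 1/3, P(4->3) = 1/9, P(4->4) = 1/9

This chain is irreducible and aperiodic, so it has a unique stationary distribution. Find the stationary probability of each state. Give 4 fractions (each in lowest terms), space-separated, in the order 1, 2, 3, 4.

Answer: 212/753 55/251 185/753 191/753

Derivation:
The stationary distribution satisfies pi = pi * P, i.e.:
  pi_1 = 2/9*pi_1 + 1/9*pi_2 + 1/3*pi_3 + 4/9*pi_4
  pi_2 = 1/9*pi_1 + 2/9*pi_2 + 2/9*pi_3 + 1/3*pi_4
  pi_3 = 2/9*pi_1 + 1/3*pi_2 + 1/3*pi_3 + 1/9*pi_4
  pi_4 = 4/9*pi_1 + 1/3*pi_2 + 1/9*pi_3 + 1/9*pi_4
with normalization: pi_1 + pi_2 + pi_3 + pi_4 = 1.

Using the first 3 balance equations plus normalization, the linear system A*pi = b is:
  [-7/9, 1/9, 1/3, 4/9] . pi = 0
  [1/9, -7/9, 2/9, 1/3] . pi = 0
  [2/9, 1/3, -2/3, 1/9] . pi = 0
  [1, 1, 1, 1] . pi = 1

Solving yields:
  pi_1 = 212/753
  pi_2 = 55/251
  pi_3 = 185/753
  pi_4 = 191/753

Verification (pi * P):
  212/753*2/9 + 55/251*1/9 + 185/753*1/3 + 191/753*4/9 = 212/753 = pi_1  (ok)
  212/753*1/9 + 55/251*2/9 + 185/753*2/9 + 191/753*1/3 = 55/251 = pi_2  (ok)
  212/753*2/9 + 55/251*1/3 + 185/753*1/3 + 191/753*1/9 = 185/753 = pi_3  (ok)
  212/753*4/9 + 55/251*1/3 + 185/753*1/9 + 191/753*1/9 = 191/753 = pi_4  (ok)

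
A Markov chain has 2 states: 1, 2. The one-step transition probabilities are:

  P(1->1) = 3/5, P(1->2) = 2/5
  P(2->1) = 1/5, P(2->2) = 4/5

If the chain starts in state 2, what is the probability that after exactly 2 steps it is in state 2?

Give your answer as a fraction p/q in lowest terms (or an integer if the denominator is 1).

Computing P^2 by repeated multiplication:
P^1 =
  1: [3/5, 2/5]
  2: [1/5, 4/5]
P^2 =
  1: [11/25, 14/25]
  2: [7/25, 18/25]

(P^2)[2 -> 2] = 18/25

Answer: 18/25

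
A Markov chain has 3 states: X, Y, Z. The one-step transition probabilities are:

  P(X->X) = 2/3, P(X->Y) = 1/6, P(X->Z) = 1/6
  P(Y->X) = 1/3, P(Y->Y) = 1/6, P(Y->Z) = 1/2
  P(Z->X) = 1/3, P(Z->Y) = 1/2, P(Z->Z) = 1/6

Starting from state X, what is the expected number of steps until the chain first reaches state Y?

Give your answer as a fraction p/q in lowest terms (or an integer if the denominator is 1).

Let h_i = expected steps to first reach Y from state i.
Boundary: h_Y = 0.
First-step equations for the other states:
  h_X = 1 + 2/3*h_X + 1/6*h_Y + 1/6*h_Z
  h_Z = 1 + 1/3*h_X + 1/2*h_Y + 1/6*h_Z

Substituting h_Y = 0 and rearranging gives the linear system (I - Q) h = 1:
  [1/3, -1/6] . (h_X, h_Z) = 1
  [-1/3, 5/6] . (h_X, h_Z) = 1

Solving yields:
  h_X = 9/2
  h_Z = 3

Starting state is X, so the expected hitting time is h_X = 9/2.

Answer: 9/2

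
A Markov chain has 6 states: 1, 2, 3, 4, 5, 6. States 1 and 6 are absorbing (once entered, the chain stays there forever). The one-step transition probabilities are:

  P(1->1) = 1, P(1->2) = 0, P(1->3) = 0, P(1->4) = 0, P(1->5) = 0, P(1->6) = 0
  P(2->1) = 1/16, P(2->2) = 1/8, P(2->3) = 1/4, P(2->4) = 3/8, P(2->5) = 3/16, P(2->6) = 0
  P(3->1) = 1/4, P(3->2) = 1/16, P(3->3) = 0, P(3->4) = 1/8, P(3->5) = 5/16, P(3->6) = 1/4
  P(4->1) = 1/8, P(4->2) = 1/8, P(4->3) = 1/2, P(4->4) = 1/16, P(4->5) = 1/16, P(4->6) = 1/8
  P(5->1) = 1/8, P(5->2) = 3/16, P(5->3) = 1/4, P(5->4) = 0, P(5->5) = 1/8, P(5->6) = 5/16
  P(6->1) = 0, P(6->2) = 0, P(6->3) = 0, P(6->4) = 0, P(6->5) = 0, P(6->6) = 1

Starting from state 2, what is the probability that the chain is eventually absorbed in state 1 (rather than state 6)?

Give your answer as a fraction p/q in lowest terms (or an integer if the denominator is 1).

Answer: 3761/7802

Derivation:
Let a_i = P(absorbed in 1 | start in state i).
Boundary conditions: a_1 = 1, a_6 = 0.
For each transient state i, a_i = sum_j P(i->j) * a_j:
  a_2 = 1/16*a_1 + 1/8*a_2 + 1/4*a_3 + 3/8*a_4 + 3/16*a_5 + 0*a_6
  a_3 = 1/4*a_1 + 1/16*a_2 + 0*a_3 + 1/8*a_4 + 5/16*a_5 + 1/4*a_6
  a_4 = 1/8*a_1 + 1/8*a_2 + 1/2*a_3 + 1/16*a_4 + 1/16*a_5 + 1/8*a_6
  a_5 = 1/8*a_1 + 3/16*a_2 + 1/4*a_3 + 0*a_4 + 1/8*a_5 + 5/16*a_6

Substituting a_1 = 1 and a_6 = 0, rearrange to (I - Q) a = r where r[i] = P(i -> 1):
  [7/8, -1/4, -3/8, -3/16] . (a_2, a_3, a_4, a_5) = 1/16
  [-1/16, 1, -1/8, -5/16] . (a_2, a_3, a_4, a_5) = 1/4
  [-1/8, -1/2, 15/16, -1/16] . (a_2, a_3, a_4, a_5) = 1/8
  [-3/16, -1/4, 0, 7/8] . (a_2, a_3, a_4, a_5) = 1/8

Solving yields:
  a_2 = 3761/7802
  a_3 = 14231/31208
  a_4 = 3635/7802
  a_5 = 2937/7802

Starting state is 2, so the absorption probability is a_2 = 3761/7802.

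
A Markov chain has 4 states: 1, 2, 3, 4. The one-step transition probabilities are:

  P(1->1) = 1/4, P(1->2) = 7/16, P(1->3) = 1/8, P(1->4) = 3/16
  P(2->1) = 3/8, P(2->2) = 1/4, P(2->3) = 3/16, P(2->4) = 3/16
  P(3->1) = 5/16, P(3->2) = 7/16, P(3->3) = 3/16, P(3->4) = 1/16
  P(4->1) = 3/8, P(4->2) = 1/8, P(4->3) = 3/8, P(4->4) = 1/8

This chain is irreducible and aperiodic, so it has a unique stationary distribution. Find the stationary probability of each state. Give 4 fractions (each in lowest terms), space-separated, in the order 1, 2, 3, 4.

The stationary distribution satisfies pi = pi * P, i.e.:
  pi_1 = 1/4*pi_1 + 3/8*pi_2 + 5/16*pi_3 + 3/8*pi_4
  pi_2 = 7/16*pi_1 + 1/4*pi_2 + 7/16*pi_3 + 1/8*pi_4
  pi_3 = 1/8*pi_1 + 3/16*pi_2 + 3/16*pi_3 + 3/8*pi_4
  pi_4 = 3/16*pi_1 + 3/16*pi_2 + 1/16*pi_3 + 1/8*pi_4
with normalization: pi_1 + pi_2 + pi_3 + pi_4 = 1.

Using the first 3 balance equations plus normalization, the linear system A*pi = b is:
  [-3/4, 3/8, 5/16, 3/8] . pi = 0
  [7/16, -3/4, 7/16, 1/8] . pi = 0
  [1/8, 3/16, -13/16, 3/8] . pi = 0
  [1, 1, 1, 1] . pi = 1

Solving yields:
  pi_1 = 1608/4987
  pi_2 = 1636/4987
  pi_3 = 978/4987
  pi_4 = 765/4987

Verification (pi * P):
  1608/4987*1/4 + 1636/4987*3/8 + 978/4987*5/16 + 765/4987*3/8 = 1608/4987 = pi_1  (ok)
  1608/4987*7/16 + 1636/4987*1/4 + 978/4987*7/16 + 765/4987*1/8 = 1636/4987 = pi_2  (ok)
  1608/4987*1/8 + 1636/4987*3/16 + 978/4987*3/16 + 765/4987*3/8 = 978/4987 = pi_3  (ok)
  1608/4987*3/16 + 1636/4987*3/16 + 978/4987*1/16 + 765/4987*1/8 = 765/4987 = pi_4  (ok)

Answer: 1608/4987 1636/4987 978/4987 765/4987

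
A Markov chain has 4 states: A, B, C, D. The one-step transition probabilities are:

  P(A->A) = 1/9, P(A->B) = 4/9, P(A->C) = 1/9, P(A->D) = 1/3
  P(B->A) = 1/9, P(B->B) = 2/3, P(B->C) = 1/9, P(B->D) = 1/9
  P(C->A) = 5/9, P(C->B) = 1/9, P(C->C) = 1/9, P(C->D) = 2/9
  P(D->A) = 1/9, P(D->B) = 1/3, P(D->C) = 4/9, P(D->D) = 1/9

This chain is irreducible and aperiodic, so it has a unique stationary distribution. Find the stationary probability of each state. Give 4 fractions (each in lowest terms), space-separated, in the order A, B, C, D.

Answer: 21/113 161/339 19/113 58/339

Derivation:
The stationary distribution satisfies pi = pi * P, i.e.:
  pi_A = 1/9*pi_A + 1/9*pi_B + 5/9*pi_C + 1/9*pi_D
  pi_B = 4/9*pi_A + 2/3*pi_B + 1/9*pi_C + 1/3*pi_D
  pi_C = 1/9*pi_A + 1/9*pi_B + 1/9*pi_C + 4/9*pi_D
  pi_D = 1/3*pi_A + 1/9*pi_B + 2/9*pi_C + 1/9*pi_D
with normalization: pi_A + pi_B + pi_C + pi_D = 1.

Using the first 3 balance equations plus normalization, the linear system A*pi = b is:
  [-8/9, 1/9, 5/9, 1/9] . pi = 0
  [4/9, -1/3, 1/9, 1/3] . pi = 0
  [1/9, 1/9, -8/9, 4/9] . pi = 0
  [1, 1, 1, 1] . pi = 1

Solving yields:
  pi_A = 21/113
  pi_B = 161/339
  pi_C = 19/113
  pi_D = 58/339

Verification (pi * P):
  21/113*1/9 + 161/339*1/9 + 19/113*5/9 + 58/339*1/9 = 21/113 = pi_A  (ok)
  21/113*4/9 + 161/339*2/3 + 19/113*1/9 + 58/339*1/3 = 161/339 = pi_B  (ok)
  21/113*1/9 + 161/339*1/9 + 19/113*1/9 + 58/339*4/9 = 19/113 = pi_C  (ok)
  21/113*1/3 + 161/339*1/9 + 19/113*2/9 + 58/339*1/9 = 58/339 = pi_D  (ok)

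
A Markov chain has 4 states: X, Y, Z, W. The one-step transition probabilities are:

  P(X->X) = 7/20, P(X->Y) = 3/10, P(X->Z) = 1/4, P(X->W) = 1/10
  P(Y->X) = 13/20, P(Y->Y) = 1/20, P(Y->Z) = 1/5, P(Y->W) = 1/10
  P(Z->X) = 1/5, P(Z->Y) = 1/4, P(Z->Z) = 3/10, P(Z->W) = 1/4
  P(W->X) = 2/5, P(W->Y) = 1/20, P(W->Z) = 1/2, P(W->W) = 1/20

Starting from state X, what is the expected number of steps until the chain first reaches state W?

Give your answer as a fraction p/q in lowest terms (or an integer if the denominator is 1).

Answer: 632/87

Derivation:
Let h_i = expected steps to first reach W from state i.
Boundary: h_W = 0.
First-step equations for the other states:
  h_X = 1 + 7/20*h_X + 3/10*h_Y + 1/4*h_Z + 1/10*h_W
  h_Y = 1 + 13/20*h_X + 1/20*h_Y + 1/5*h_Z + 1/10*h_W
  h_Z = 1 + 1/5*h_X + 1/4*h_Y + 3/10*h_Z + 1/4*h_W

Substituting h_W = 0 and rearranging gives the linear system (I - Q) h = 1:
  [13/20, -3/10, -1/4] . (h_X, h_Y, h_Z) = 1
  [-13/20, 19/20, -1/5] . (h_X, h_Y, h_Z) = 1
  [-1/5, -1/4, 7/10] . (h_X, h_Y, h_Z) = 1

Solving yields:
  h_X = 632/87
  h_Y = 212/29
  h_Z = 532/87

Starting state is X, so the expected hitting time is h_X = 632/87.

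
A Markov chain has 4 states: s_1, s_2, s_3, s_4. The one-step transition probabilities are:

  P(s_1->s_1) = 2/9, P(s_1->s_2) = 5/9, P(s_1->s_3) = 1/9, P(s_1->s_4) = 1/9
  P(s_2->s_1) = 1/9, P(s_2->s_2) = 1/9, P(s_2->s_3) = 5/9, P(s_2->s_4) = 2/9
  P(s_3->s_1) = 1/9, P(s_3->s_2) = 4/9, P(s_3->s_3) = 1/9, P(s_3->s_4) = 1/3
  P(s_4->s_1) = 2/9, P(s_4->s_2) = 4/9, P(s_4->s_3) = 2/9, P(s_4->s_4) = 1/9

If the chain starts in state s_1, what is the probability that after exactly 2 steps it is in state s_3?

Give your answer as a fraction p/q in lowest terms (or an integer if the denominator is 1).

Answer: 10/27

Derivation:
Computing P^2 by repeated multiplication:
P^1 =
  s_1: [2/9, 5/9, 1/9, 1/9]
  s_2: [1/9, 1/9, 5/9, 2/9]
  s_3: [1/9, 4/9, 1/9, 1/3]
  s_4: [2/9, 4/9, 2/9, 1/9]
P^2 =
  s_1: [4/27, 23/81, 10/27, 16/81]
  s_2: [4/27, 34/81, 5/27, 20/81]
  s_3: [13/81, 25/81, 28/81, 5/27]
  s_4: [4/27, 26/81, 26/81, 17/81]

(P^2)[s_1 -> s_3] = 10/27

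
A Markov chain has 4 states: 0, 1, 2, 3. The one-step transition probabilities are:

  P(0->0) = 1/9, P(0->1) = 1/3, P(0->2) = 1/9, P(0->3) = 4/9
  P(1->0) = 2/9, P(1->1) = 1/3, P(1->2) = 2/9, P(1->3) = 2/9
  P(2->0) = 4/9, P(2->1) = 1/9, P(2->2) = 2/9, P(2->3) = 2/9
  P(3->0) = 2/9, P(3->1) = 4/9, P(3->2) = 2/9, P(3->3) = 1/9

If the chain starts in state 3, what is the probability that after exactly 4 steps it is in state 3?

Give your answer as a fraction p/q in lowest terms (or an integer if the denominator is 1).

Computing P^4 by repeated multiplication:
P^1 =
  0: [1/9, 1/3, 1/9, 4/9]
  1: [2/9, 1/3, 2/9, 2/9]
  2: [4/9, 1/9, 2/9, 2/9]
  3: [2/9, 4/9, 2/9, 1/9]
P^2 =
  0: [19/81, 29/81, 17/81, 16/81]
  1: [20/81, 25/81, 16/81, 20/81]
  2: [2/9, 25/81, 14/81, 8/27]
  3: [20/81, 8/27, 16/81, 7/27]
P^3 =
  0: [59/243, 25/81, 143/729, 184/729]
  1: [58/243, 77/243, 142/729, 182/729]
  2: [172/729, 239/729, 16/81, 58/243]
  3: [58/243, 232/729, 142/729, 181/729]
P^4 =
  0: [1567/6561, 695/2187, 427/2187, 1628/6561]
  1: [1568/6561, 695/2187, 428/2187, 1624/6561]
  2: [1574/6561, 691/2187, 1286/6561, 1628/6561]
  3: [1568/6561, 2084/6561, 428/2187, 1625/6561]

(P^4)[3 -> 3] = 1625/6561

Answer: 1625/6561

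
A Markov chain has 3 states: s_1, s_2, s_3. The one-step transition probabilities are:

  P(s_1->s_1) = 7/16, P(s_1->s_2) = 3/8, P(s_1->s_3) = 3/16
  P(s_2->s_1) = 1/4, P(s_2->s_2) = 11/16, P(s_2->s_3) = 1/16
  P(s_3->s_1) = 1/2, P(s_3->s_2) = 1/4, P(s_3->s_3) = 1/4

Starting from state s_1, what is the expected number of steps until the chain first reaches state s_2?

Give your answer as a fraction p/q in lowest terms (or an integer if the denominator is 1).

Answer: 20/7

Derivation:
Let h_i = expected steps to first reach s_2 from state i.
Boundary: h_s_2 = 0.
First-step equations for the other states:
  h_s_1 = 1 + 7/16*h_s_1 + 3/8*h_s_2 + 3/16*h_s_3
  h_s_3 = 1 + 1/2*h_s_1 + 1/4*h_s_2 + 1/4*h_s_3

Substituting h_s_2 = 0 and rearranging gives the linear system (I - Q) h = 1:
  [9/16, -3/16] . (h_s_1, h_s_3) = 1
  [-1/2, 3/4] . (h_s_1, h_s_3) = 1

Solving yields:
  h_s_1 = 20/7
  h_s_3 = 68/21

Starting state is s_1, so the expected hitting time is h_s_1 = 20/7.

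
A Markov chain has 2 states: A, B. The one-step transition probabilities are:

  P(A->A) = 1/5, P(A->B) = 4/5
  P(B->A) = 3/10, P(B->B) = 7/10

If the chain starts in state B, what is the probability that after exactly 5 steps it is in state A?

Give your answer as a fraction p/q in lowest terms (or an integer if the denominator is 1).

Computing P^5 by repeated multiplication:
P^1 =
  A: [1/5, 4/5]
  B: [3/10, 7/10]
P^2 =
  A: [7/25, 18/25]
  B: [27/100, 73/100]
P^3 =
  A: [34/125, 91/125]
  B: [273/1000, 727/1000]
P^4 =
  A: [341/1250, 909/1250]
  B: [2727/10000, 7273/10000]
P^5 =
  A: [3409/12500, 9091/12500]
  B: [27273/100000, 72727/100000]

(P^5)[B -> A] = 27273/100000

Answer: 27273/100000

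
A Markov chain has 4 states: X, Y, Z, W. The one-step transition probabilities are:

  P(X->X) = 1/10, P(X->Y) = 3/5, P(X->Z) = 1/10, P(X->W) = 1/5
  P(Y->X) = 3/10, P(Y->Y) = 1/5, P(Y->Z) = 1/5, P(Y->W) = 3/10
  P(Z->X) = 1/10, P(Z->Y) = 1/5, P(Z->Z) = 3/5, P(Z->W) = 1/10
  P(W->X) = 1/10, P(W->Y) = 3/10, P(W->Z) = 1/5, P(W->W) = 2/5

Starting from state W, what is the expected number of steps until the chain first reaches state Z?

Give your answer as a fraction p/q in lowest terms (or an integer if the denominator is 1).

Let h_i = expected steps to first reach Z from state i.
Boundary: h_Z = 0.
First-step equations for the other states:
  h_X = 1 + 1/10*h_X + 3/5*h_Y + 1/10*h_Z + 1/5*h_W
  h_Y = 1 + 3/10*h_X + 1/5*h_Y + 1/5*h_Z + 3/10*h_W
  h_W = 1 + 1/10*h_X + 3/10*h_Y + 1/5*h_Z + 2/5*h_W

Substituting h_Z = 0 and rearranging gives the linear system (I - Q) h = 1:
  [9/10, -3/5, -1/5] . (h_X, h_Y, h_W) = 1
  [-3/10, 4/5, -3/10] . (h_X, h_Y, h_W) = 1
  [-1/10, -3/10, 3/5] . (h_X, h_Y, h_W) = 1

Solving yields:
  h_X = 1150/191
  h_Y = 1060/191
  h_W = 1040/191

Starting state is W, so the expected hitting time is h_W = 1040/191.

Answer: 1040/191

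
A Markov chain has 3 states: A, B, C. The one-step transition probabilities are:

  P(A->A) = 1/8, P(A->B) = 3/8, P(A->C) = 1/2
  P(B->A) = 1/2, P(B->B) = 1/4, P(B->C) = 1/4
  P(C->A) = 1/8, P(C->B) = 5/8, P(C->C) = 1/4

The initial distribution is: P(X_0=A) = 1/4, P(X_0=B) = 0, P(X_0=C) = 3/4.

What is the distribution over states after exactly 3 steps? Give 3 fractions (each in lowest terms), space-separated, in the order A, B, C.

Propagating the distribution step by step (d_{t+1} = d_t * P):
d_0 = (A=1/4, B=0, C=3/4)
  d_1[A] = 1/4*1/8 + 0*1/2 + 3/4*1/8 = 1/8
  d_1[B] = 1/4*3/8 + 0*1/4 + 3/4*5/8 = 9/16
  d_1[C] = 1/4*1/2 + 0*1/4 + 3/4*1/4 = 5/16
d_1 = (A=1/8, B=9/16, C=5/16)
  d_2[A] = 1/8*1/8 + 9/16*1/2 + 5/16*1/8 = 43/128
  d_2[B] = 1/8*3/8 + 9/16*1/4 + 5/16*5/8 = 49/128
  d_2[C] = 1/8*1/2 + 9/16*1/4 + 5/16*1/4 = 9/32
d_2 = (A=43/128, B=49/128, C=9/32)
  d_3[A] = 43/128*1/8 + 49/128*1/2 + 9/32*1/8 = 275/1024
  d_3[B] = 43/128*3/8 + 49/128*1/4 + 9/32*5/8 = 407/1024
  d_3[C] = 43/128*1/2 + 49/128*1/4 + 9/32*1/4 = 171/512
d_3 = (A=275/1024, B=407/1024, C=171/512)

Answer: 275/1024 407/1024 171/512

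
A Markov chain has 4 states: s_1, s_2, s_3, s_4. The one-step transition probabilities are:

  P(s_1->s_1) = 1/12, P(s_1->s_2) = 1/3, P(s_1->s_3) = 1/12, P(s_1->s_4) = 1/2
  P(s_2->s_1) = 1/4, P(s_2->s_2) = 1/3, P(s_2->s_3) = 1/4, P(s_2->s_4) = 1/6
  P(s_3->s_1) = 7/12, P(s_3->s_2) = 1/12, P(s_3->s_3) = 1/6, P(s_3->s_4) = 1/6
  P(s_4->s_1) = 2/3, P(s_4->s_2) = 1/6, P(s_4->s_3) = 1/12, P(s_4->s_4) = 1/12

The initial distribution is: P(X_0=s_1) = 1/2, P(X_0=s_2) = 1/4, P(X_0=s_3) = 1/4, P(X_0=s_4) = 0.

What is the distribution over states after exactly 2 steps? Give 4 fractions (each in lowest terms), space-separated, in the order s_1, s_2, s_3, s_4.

Answer: 19/48 139/576 9/64 2/9

Derivation:
Propagating the distribution step by step (d_{t+1} = d_t * P):
d_0 = (s_1=1/2, s_2=1/4, s_3=1/4, s_4=0)
  d_1[s_1] = 1/2*1/12 + 1/4*1/4 + 1/4*7/12 + 0*2/3 = 1/4
  d_1[s_2] = 1/2*1/3 + 1/4*1/3 + 1/4*1/12 + 0*1/6 = 13/48
  d_1[s_3] = 1/2*1/12 + 1/4*1/4 + 1/4*1/6 + 0*1/12 = 7/48
  d_1[s_4] = 1/2*1/2 + 1/4*1/6 + 1/4*1/6 + 0*1/12 = 1/3
d_1 = (s_1=1/4, s_2=13/48, s_3=7/48, s_4=1/3)
  d_2[s_1] = 1/4*1/12 + 13/48*1/4 + 7/48*7/12 + 1/3*2/3 = 19/48
  d_2[s_2] = 1/4*1/3 + 13/48*1/3 + 7/48*1/12 + 1/3*1/6 = 139/576
  d_2[s_3] = 1/4*1/12 + 13/48*1/4 + 7/48*1/6 + 1/3*1/12 = 9/64
  d_2[s_4] = 1/4*1/2 + 13/48*1/6 + 7/48*1/6 + 1/3*1/12 = 2/9
d_2 = (s_1=19/48, s_2=139/576, s_3=9/64, s_4=2/9)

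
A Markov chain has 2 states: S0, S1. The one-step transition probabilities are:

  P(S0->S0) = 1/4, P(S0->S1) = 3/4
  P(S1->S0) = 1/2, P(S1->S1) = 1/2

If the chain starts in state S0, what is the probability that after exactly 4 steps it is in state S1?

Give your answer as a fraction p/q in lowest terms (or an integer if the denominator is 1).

Answer: 153/256

Derivation:
Computing P^4 by repeated multiplication:
P^1 =
  S0: [1/4, 3/4]
  S1: [1/2, 1/2]
P^2 =
  S0: [7/16, 9/16]
  S1: [3/8, 5/8]
P^3 =
  S0: [25/64, 39/64]
  S1: [13/32, 19/32]
P^4 =
  S0: [103/256, 153/256]
  S1: [51/128, 77/128]

(P^4)[S0 -> S1] = 153/256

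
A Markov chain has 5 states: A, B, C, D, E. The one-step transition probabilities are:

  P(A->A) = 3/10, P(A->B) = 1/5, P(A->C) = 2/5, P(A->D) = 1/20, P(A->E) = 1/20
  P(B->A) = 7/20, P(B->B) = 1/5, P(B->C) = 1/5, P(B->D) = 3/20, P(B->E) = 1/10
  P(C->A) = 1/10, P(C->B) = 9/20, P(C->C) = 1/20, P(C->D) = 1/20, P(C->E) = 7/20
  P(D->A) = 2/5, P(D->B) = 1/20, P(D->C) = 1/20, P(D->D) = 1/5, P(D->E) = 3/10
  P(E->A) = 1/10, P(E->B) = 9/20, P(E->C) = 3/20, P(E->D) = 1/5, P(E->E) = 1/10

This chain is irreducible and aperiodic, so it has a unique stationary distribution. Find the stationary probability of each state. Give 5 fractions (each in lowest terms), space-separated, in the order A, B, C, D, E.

The stationary distribution satisfies pi = pi * P, i.e.:
  pi_A = 3/10*pi_A + 7/20*pi_B + 1/10*pi_C + 2/5*pi_D + 1/10*pi_E
  pi_B = 1/5*pi_A + 1/5*pi_B + 9/20*pi_C + 1/20*pi_D + 9/20*pi_E
  pi_C = 2/5*pi_A + 1/5*pi_B + 1/20*pi_C + 1/20*pi_D + 3/20*pi_E
  pi_D = 1/20*pi_A + 3/20*pi_B + 1/20*pi_C + 1/5*pi_D + 1/5*pi_E
  pi_E = 1/20*pi_A + 1/10*pi_B + 7/20*pi_C + 3/10*pi_D + 1/10*pi_E
with normalization: pi_A + pi_B + pi_C + pi_D + pi_E = 1.

Using the first 4 balance equations plus normalization, the linear system A*pi = b is:
  [-7/10, 7/20, 1/10, 2/5, 1/10] . pi = 0
  [1/5, -4/5, 9/20, 1/20, 9/20] . pi = 0
  [2/5, 1/5, -19/20, 1/20, 3/20] . pi = 0
  [1/20, 3/20, 1/20, -4/5, 1/5] . pi = 0
  [1, 1, 1, 1, 1] . pi = 1

Solving yields:
  pi_A = 4817/18941
  pi_B = 25672/94705
  pi_C = 18531/94705
  pi_D = 2253/18941
  pi_E = 15152/94705

Verification (pi * P):
  4817/18941*3/10 + 25672/94705*7/20 + 18531/94705*1/10 + 2253/18941*2/5 + 15152/94705*1/10 = 4817/18941 = pi_A  (ok)
  4817/18941*1/5 + 25672/94705*1/5 + 18531/94705*9/20 + 2253/18941*1/20 + 15152/94705*9/20 = 25672/94705 = pi_B  (ok)
  4817/18941*2/5 + 25672/94705*1/5 + 18531/94705*1/20 + 2253/18941*1/20 + 15152/94705*3/20 = 18531/94705 = pi_C  (ok)
  4817/18941*1/20 + 25672/94705*3/20 + 18531/94705*1/20 + 2253/18941*1/5 + 15152/94705*1/5 = 2253/18941 = pi_D  (ok)
  4817/18941*1/20 + 25672/94705*1/10 + 18531/94705*7/20 + 2253/18941*3/10 + 15152/94705*1/10 = 15152/94705 = pi_E  (ok)

Answer: 4817/18941 25672/94705 18531/94705 2253/18941 15152/94705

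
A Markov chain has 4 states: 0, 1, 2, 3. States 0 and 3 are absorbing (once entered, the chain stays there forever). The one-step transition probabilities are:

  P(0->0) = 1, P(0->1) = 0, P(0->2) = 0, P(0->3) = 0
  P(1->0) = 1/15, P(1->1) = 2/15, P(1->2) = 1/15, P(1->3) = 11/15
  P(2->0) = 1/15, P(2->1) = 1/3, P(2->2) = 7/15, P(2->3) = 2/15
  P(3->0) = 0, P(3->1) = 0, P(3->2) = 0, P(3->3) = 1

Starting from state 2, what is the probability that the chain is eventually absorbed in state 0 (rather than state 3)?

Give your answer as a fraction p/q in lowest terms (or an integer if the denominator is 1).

Answer: 2/11

Derivation:
Let a_i = P(absorbed in 0 | start in state i).
Boundary conditions: a_0 = 1, a_3 = 0.
For each transient state i, a_i = sum_j P(i->j) * a_j:
  a_1 = 1/15*a_0 + 2/15*a_1 + 1/15*a_2 + 11/15*a_3
  a_2 = 1/15*a_0 + 1/3*a_1 + 7/15*a_2 + 2/15*a_3

Substituting a_0 = 1 and a_3 = 0, rearrange to (I - Q) a = r where r[i] = P(i -> 0):
  [13/15, -1/15] . (a_1, a_2) = 1/15
  [-1/3, 8/15] . (a_1, a_2) = 1/15

Solving yields:
  a_1 = 1/11
  a_2 = 2/11

Starting state is 2, so the absorption probability is a_2 = 2/11.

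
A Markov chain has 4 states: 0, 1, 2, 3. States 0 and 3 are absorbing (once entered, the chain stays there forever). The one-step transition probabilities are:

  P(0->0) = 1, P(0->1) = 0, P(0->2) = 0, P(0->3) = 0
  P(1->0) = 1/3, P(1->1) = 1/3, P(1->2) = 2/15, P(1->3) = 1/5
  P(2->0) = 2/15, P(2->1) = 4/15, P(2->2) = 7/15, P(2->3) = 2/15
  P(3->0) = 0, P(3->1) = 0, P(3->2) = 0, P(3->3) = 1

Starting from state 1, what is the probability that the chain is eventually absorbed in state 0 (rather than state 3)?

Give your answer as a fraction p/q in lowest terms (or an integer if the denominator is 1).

Answer: 11/18

Derivation:
Let a_i = P(absorbed in 0 | start in state i).
Boundary conditions: a_0 = 1, a_3 = 0.
For each transient state i, a_i = sum_j P(i->j) * a_j:
  a_1 = 1/3*a_0 + 1/3*a_1 + 2/15*a_2 + 1/5*a_3
  a_2 = 2/15*a_0 + 4/15*a_1 + 7/15*a_2 + 2/15*a_3

Substituting a_0 = 1 and a_3 = 0, rearrange to (I - Q) a = r where r[i] = P(i -> 0):
  [2/3, -2/15] . (a_1, a_2) = 1/3
  [-4/15, 8/15] . (a_1, a_2) = 2/15

Solving yields:
  a_1 = 11/18
  a_2 = 5/9

Starting state is 1, so the absorption probability is a_1 = 11/18.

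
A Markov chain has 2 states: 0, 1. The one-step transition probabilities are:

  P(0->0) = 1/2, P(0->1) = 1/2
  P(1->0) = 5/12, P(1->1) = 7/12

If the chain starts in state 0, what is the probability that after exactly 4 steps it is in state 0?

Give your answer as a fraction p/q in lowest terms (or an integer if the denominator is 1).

Computing P^4 by repeated multiplication:
P^1 =
  0: [1/2, 1/2]
  1: [5/12, 7/12]
P^2 =
  0: [11/24, 13/24]
  1: [65/144, 79/144]
P^3 =
  0: [131/288, 157/288]
  1: [785/1728, 943/1728]
P^4 =
  0: [1571/3456, 1885/3456]
  1: [9425/20736, 11311/20736]

(P^4)[0 -> 0] = 1571/3456

Answer: 1571/3456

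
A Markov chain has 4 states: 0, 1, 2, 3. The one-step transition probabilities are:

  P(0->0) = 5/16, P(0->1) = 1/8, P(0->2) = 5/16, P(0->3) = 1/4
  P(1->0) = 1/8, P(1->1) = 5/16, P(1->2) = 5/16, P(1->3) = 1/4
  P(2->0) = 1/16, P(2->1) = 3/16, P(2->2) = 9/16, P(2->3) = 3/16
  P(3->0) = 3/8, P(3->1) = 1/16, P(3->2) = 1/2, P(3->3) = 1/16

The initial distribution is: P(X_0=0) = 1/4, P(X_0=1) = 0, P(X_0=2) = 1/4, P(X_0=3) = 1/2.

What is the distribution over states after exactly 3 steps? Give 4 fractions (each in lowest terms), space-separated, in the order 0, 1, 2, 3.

Propagating the distribution step by step (d_{t+1} = d_t * P):
d_0 = (0=1/4, 1=0, 2=1/4, 3=1/2)
  d_1[0] = 1/4*5/16 + 0*1/8 + 1/4*1/16 + 1/2*3/8 = 9/32
  d_1[1] = 1/4*1/8 + 0*5/16 + 1/4*3/16 + 1/2*1/16 = 7/64
  d_1[2] = 1/4*5/16 + 0*5/16 + 1/4*9/16 + 1/2*1/2 = 15/32
  d_1[3] = 1/4*1/4 + 0*1/4 + 1/4*3/16 + 1/2*1/16 = 9/64
d_1 = (0=9/32, 1=7/64, 2=15/32, 3=9/64)
  d_2[0] = 9/32*5/16 + 7/64*1/8 + 15/32*1/16 + 9/64*3/8 = 47/256
  d_2[1] = 9/32*1/8 + 7/64*5/16 + 15/32*3/16 + 9/64*1/16 = 85/512
  d_2[2] = 9/32*5/16 + 7/64*5/16 + 15/32*9/16 + 9/64*1/2 = 467/1024
  d_2[3] = 9/32*1/4 + 7/64*1/4 + 15/32*3/16 + 9/64*1/16 = 199/1024
d_2 = (0=47/256, 1=85/512, 2=467/1024, 3=199/1024)
  d_3[0] = 47/256*5/16 + 85/512*1/8 + 467/1024*1/16 + 199/1024*3/8 = 2941/16384
  d_3[1] = 47/256*1/8 + 85/512*5/16 + 467/1024*3/16 + 199/1024*1/16 = 1413/8192
  d_3[2] = 47/256*5/16 + 85/512*5/16 + 467/1024*9/16 + 199/1024*1/2 = 7585/16384
  d_3[3] = 47/256*1/4 + 85/512*1/4 + 467/1024*3/16 + 199/1024*1/16 = 379/2048
d_3 = (0=2941/16384, 1=1413/8192, 2=7585/16384, 3=379/2048)

Answer: 2941/16384 1413/8192 7585/16384 379/2048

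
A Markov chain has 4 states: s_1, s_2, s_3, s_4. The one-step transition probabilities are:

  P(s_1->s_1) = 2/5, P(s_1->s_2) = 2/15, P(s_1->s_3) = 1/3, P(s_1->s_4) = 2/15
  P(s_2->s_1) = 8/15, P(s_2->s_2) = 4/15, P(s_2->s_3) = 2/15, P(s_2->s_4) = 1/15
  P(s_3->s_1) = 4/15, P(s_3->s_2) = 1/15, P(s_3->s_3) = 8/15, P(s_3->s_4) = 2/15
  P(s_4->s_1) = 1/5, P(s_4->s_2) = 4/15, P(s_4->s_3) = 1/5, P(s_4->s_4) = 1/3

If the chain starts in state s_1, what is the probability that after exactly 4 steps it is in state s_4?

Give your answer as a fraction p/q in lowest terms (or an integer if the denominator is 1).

Computing P^4 by repeated multiplication:
P^1 =
  s_1: [2/5, 2/15, 1/3, 2/15]
  s_2: [8/15, 4/15, 2/15, 1/15]
  s_3: [4/15, 1/15, 8/15, 2/15]
  s_4: [1/5, 4/15, 1/5, 1/3]
P^2 =
  s_1: [26/75, 11/75, 16/45, 34/225]
  s_2: [91/225, 38/225, 67/225, 29/225]
  s_3: [14/45, 28/225, 92/225, 7/45]
  s_4: [77/225, 1/5, 62/225, 41/225]
P^3 =
  s_1: [1154/3375, 56/375, 1198/3375, 173/1125]
  s_2: [241/675, 517/3375, 1154/3375, 499/3375]
  s_3: [1117/3375, 484/3375, 1247/3375, 527/3375]
  s_4: [1193/3375, 112/675, 1094/3375, 176/1125]
P^4 =
  s_1: [3461/10125, 7598/50625, 1991/5625, 289/1875]
  s_2: [17479/50625, 7628/50625, 17788/50625, 1546/10125]
  s_3: [17143/50625, 301/2025, 3622/10125, 7847/50625]
  s_4: [5866/16875, 7832/50625, 5807/16875, 7774/50625]

(P^4)[s_1 -> s_4] = 289/1875

Answer: 289/1875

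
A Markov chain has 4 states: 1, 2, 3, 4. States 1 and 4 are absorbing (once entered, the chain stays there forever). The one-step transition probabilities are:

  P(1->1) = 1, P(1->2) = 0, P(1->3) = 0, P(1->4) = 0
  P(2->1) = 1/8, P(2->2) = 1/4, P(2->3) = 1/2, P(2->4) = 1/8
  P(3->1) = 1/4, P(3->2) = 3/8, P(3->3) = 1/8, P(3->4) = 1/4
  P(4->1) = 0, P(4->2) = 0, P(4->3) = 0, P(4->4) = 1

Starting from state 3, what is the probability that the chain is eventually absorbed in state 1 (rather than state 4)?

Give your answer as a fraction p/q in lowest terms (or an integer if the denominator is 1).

Let a_i = P(absorbed in 1 | start in state i).
Boundary conditions: a_1 = 1, a_4 = 0.
For each transient state i, a_i = sum_j P(i->j) * a_j:
  a_2 = 1/8*a_1 + 1/4*a_2 + 1/2*a_3 + 1/8*a_4
  a_3 = 1/4*a_1 + 3/8*a_2 + 1/8*a_3 + 1/4*a_4

Substituting a_1 = 1 and a_4 = 0, rearrange to (I - Q) a = r where r[i] = P(i -> 1):
  [3/4, -1/2] . (a_2, a_3) = 1/8
  [-3/8, 7/8] . (a_2, a_3) = 1/4

Solving yields:
  a_2 = 1/2
  a_3 = 1/2

Starting state is 3, so the absorption probability is a_3 = 1/2.

Answer: 1/2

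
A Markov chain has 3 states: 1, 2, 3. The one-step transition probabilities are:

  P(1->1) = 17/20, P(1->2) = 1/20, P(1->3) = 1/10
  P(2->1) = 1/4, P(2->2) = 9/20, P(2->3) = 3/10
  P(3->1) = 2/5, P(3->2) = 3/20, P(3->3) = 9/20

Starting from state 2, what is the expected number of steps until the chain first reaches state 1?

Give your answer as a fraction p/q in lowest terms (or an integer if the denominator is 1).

Let h_i = expected steps to first reach 1 from state i.
Boundary: h_1 = 0.
First-step equations for the other states:
  h_2 = 1 + 1/4*h_1 + 9/20*h_2 + 3/10*h_3
  h_3 = 1 + 2/5*h_1 + 3/20*h_2 + 9/20*h_3

Substituting h_1 = 0 and rearranging gives the linear system (I - Q) h = 1:
  [11/20, -3/10] . (h_2, h_3) = 1
  [-3/20, 11/20] . (h_2, h_3) = 1

Solving yields:
  h_2 = 340/103
  h_3 = 280/103

Starting state is 2, so the expected hitting time is h_2 = 340/103.

Answer: 340/103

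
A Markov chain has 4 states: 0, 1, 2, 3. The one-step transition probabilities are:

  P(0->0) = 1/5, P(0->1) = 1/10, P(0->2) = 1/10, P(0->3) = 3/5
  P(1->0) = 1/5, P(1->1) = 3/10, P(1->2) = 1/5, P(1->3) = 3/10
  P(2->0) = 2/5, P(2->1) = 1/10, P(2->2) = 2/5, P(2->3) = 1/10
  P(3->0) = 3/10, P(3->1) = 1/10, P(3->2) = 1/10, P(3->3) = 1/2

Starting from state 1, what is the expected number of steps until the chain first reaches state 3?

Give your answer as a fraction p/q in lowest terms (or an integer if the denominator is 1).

Answer: 82/27

Derivation:
Let h_i = expected steps to first reach 3 from state i.
Boundary: h_3 = 0.
First-step equations for the other states:
  h_0 = 1 + 1/5*h_0 + 1/10*h_1 + 1/10*h_2 + 3/5*h_3
  h_1 = 1 + 1/5*h_0 + 3/10*h_1 + 1/5*h_2 + 3/10*h_3
  h_2 = 1 + 2/5*h_0 + 1/10*h_1 + 2/5*h_2 + 1/10*h_3

Substituting h_3 = 0 and rearranging gives the linear system (I - Q) h = 1:
  [4/5, -1/10, -1/10] . (h_0, h_1, h_2) = 1
  [-1/5, 7/10, -1/5] . (h_0, h_1, h_2) = 1
  [-2/5, -1/10, 3/5] . (h_0, h_1, h_2) = 1

Solving yields:
  h_0 = 56/27
  h_1 = 82/27
  h_2 = 32/9

Starting state is 1, so the expected hitting time is h_1 = 82/27.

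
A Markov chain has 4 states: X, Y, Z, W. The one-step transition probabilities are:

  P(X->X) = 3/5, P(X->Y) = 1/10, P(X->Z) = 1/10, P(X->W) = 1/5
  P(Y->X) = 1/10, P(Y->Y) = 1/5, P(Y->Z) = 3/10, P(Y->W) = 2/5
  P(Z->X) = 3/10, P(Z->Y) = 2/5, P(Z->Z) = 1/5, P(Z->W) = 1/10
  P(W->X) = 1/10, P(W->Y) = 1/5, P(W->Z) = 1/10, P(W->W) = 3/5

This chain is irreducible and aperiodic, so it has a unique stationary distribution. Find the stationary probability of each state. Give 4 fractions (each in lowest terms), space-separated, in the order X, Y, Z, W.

The stationary distribution satisfies pi = pi * P, i.e.:
  pi_X = 3/5*pi_X + 1/10*pi_Y + 3/10*pi_Z + 1/10*pi_W
  pi_Y = 1/10*pi_X + 1/5*pi_Y + 2/5*pi_Z + 1/5*pi_W
  pi_Z = 1/10*pi_X + 3/10*pi_Y + 1/5*pi_Z + 1/10*pi_W
  pi_W = 1/5*pi_X + 2/5*pi_Y + 1/10*pi_Z + 3/5*pi_W
with normalization: pi_X + pi_Y + pi_Z + pi_W = 1.

Using the first 3 balance equations plus normalization, the linear system A*pi = b is:
  [-2/5, 1/10, 3/10, 1/10] . pi = 0
  [1/10, -4/5, 2/5, 1/5] . pi = 0
  [1/10, 3/10, -4/5, 1/10] . pi = 0
  [1, 1, 1, 1] . pi = 1

Solving yields:
  pi_X = 57/217
  pi_Y = 89/434
  pi_Z = 34/217
  pi_W = 163/434

Verification (pi * P):
  57/217*3/5 + 89/434*1/10 + 34/217*3/10 + 163/434*1/10 = 57/217 = pi_X  (ok)
  57/217*1/10 + 89/434*1/5 + 34/217*2/5 + 163/434*1/5 = 89/434 = pi_Y  (ok)
  57/217*1/10 + 89/434*3/10 + 34/217*1/5 + 163/434*1/10 = 34/217 = pi_Z  (ok)
  57/217*1/5 + 89/434*2/5 + 34/217*1/10 + 163/434*3/5 = 163/434 = pi_W  (ok)

Answer: 57/217 89/434 34/217 163/434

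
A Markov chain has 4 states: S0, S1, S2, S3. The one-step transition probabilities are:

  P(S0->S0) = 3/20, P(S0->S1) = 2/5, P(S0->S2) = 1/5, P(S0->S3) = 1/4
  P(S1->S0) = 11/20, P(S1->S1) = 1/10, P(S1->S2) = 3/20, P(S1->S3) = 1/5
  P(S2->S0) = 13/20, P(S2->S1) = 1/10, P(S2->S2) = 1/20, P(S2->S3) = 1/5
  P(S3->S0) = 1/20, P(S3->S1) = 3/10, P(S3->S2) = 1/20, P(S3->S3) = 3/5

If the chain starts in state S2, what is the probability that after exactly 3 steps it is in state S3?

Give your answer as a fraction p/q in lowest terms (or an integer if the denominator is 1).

Computing P^3 by repeated multiplication:
P^1 =
  S0: [3/20, 2/5, 1/5, 1/4]
  S1: [11/20, 1/10, 3/20, 1/5]
  S2: [13/20, 1/10, 1/20, 1/5]
  S3: [1/20, 3/10, 1/20, 3/5]
P^2 =
  S0: [77/200, 39/200, 9/80, 123/400]
  S1: [49/200, 61/200, 57/400, 123/400]
  S2: [39/200, 67/200, 63/400, 5/16]
  S3: [47/200, 47/200, 7/80, 177/400]
P^3 =
  S0: [507/2000, 277/1000, 509/4000, 1369/4000]
  S1: [5/16, 47/200, 469/4000, 1341/4000]
  S2: [663/2000, 221/1000, 451/4000, 1339/4000]
  S3: [487/2000, 259/1000, 87/800, 311/800]

(P^3)[S2 -> S3] = 1339/4000

Answer: 1339/4000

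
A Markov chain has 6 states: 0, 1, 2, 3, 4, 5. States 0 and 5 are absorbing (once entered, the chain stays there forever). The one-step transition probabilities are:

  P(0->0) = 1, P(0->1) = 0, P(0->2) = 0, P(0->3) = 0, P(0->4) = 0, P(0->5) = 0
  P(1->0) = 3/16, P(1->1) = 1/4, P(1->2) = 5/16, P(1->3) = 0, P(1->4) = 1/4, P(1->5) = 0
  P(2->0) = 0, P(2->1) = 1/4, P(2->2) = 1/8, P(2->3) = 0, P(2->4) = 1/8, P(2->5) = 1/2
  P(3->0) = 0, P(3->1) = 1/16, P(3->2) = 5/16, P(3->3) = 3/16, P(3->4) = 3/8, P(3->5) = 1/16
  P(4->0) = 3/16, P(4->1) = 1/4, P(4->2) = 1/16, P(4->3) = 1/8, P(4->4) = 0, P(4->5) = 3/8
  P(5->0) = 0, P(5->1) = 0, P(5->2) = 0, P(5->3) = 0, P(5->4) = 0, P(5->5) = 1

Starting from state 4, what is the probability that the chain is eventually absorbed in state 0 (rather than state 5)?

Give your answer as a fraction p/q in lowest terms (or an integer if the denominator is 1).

Let a_i = P(absorbed in 0 | start in state i).
Boundary conditions: a_0 = 1, a_5 = 0.
For each transient state i, a_i = sum_j P(i->j) * a_j:
  a_1 = 3/16*a_0 + 1/4*a_1 + 5/16*a_2 + 0*a_3 + 1/4*a_4 + 0*a_5
  a_2 = 0*a_0 + 1/4*a_1 + 1/8*a_2 + 0*a_3 + 1/8*a_4 + 1/2*a_5
  a_3 = 0*a_0 + 1/16*a_1 + 5/16*a_2 + 3/16*a_3 + 3/8*a_4 + 1/16*a_5
  a_4 = 3/16*a_0 + 1/4*a_1 + 1/16*a_2 + 1/8*a_3 + 0*a_4 + 3/8*a_5

Substituting a_0 = 1 and a_5 = 0, rearrange to (I - Q) a = r where r[i] = P(i -> 0):
  [3/4, -5/16, 0, -1/4] . (a_1, a_2, a_3, a_4) = 3/16
  [-1/4, 7/8, 0, -1/8] . (a_1, a_2, a_3, a_4) = 0
  [-1/16, -5/16, 13/16, -3/8] . (a_1, a_2, a_3, a_4) = 0
  [-1/4, -1/16, -1/8, 1] . (a_1, a_2, a_3, a_4) = 3/16

Solving yields:
  a_1 = 2667/6131
  a_2 = 1059/6131
  a_3 = 1572/6131
  a_4 = 2079/6131

Starting state is 4, so the absorption probability is a_4 = 2079/6131.

Answer: 2079/6131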